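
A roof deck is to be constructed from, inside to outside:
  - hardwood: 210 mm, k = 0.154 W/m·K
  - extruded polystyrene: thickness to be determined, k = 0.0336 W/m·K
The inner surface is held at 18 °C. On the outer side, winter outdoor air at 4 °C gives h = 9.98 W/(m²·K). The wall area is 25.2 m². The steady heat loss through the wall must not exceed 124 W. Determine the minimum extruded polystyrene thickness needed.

Model the wall as resistances in series:
R_hardwood = L/(kA) = 0.21/(0.154×25.2) = 0.05411 K/W
R_outer film = 1/(h_o·A) = 1/(9.98×25.2) = 0.003976 K/W
Sum of the known resistances R_other = 0.05809 K/W
Required total resistance R_tot = ΔT/Q_allow = 14/124 = 0.1129 K/W
R_extruded polystyrene = R_tot − R_other = 0.05481 K/W
L = R·k·A = 0.05481×0.0336×25.2

L ≈ 46.4 mm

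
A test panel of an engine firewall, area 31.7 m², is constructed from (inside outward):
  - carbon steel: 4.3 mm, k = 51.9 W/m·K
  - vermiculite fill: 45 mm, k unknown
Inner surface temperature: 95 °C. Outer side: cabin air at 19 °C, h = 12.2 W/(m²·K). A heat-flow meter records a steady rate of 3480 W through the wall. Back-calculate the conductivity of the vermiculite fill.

Series thermal resistances:
R_carbon steel = L/(kA) = 0.0043/(51.9×31.7) = 2.614×10^-6 K/W
R_outer film = 1/(h_o·A) = 1/(12.2×31.7) = 0.002586 K/W
Sum of known resistances R_other = 0.002588 K/W
Total R = ΔT/Q = 76/3480 = 0.02184 K/W
R_vermiculite fill = R_total − R_other = 0.01925 K/W
k = L/(R·A) = 0.045/(0.01925×31.7)

k ≈ 0.0737 W/(m·K)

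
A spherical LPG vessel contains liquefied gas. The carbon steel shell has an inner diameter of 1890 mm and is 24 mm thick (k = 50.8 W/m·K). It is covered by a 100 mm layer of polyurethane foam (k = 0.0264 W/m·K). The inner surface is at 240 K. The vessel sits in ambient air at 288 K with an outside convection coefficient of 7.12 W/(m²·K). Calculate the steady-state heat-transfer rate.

Q ≈ 160 W

Each spherical layer contributes R = (1/r_i − 1/r_o)/(4πk):
R_carbon steel shell = (1/0.945 − 1/0.969)/(4π×50.8) = 4.106×10^-5 K/W
R_polyurethane foam = (1/0.969 − 1/1.069)/(4π×0.0264) = 0.291 K/W
R_outer film = 1/(h·4πr_o²) = 1/(7.12×4π×1.069²) = 0.00978 K/W
R_total = 0.3008 K/W
Q = ΔT/R_total = 48/0.3008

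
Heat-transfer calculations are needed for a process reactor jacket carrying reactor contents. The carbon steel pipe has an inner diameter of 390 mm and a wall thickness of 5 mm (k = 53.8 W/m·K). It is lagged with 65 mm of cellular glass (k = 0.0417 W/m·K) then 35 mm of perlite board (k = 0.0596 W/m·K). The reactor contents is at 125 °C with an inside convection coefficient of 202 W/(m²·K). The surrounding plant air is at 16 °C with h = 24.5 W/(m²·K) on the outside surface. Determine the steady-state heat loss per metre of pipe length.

Radial resistances (cylindrical: R_cond = ln(r_o/r_i)/(2πkL), R_conv = 1/(h·2πrL)):
R_inner film = 1/(h_i·2πr₁L) = 1/(202×2π×0.195×1) = 0.00404 K/W
R_carbon steel pipe wall = ln(200/195)/(2π×53.8×1) = 7.49×10^-5 K/W
R_cellular glass = ln(265/200)/(2π×0.0417×1) = 1.074 K/W
R_perlite board = ln(300/265)/(2π×0.0596×1) = 0.3313 K/W
R_outer film = 1/(h_o·2πr_oL) = 1/(24.5×2π×0.3×1) = 0.02165 K/W
R_total = 1.431 K/W
Q = ΔT/R_total = 109/1.431

q′ ≈ 76.2 W/m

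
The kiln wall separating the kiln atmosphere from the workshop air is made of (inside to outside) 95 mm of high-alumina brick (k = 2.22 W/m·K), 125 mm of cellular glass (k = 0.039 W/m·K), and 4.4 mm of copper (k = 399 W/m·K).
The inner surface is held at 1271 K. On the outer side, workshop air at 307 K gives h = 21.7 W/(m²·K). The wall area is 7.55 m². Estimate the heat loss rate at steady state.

Q ≈ 2210 W

Treating each layer as a thermal resistance in series:
R_high-alumina brick = L/(kA) = 0.095/(2.22×7.55) = 0.005668 K/W
R_cellular glass = L/(kA) = 0.125/(0.039×7.55) = 0.4245 K/W
R_copper = L/(kA) = 0.0044/(399×7.55) = 1.461×10^-6 K/W
R_outer film = 1/(h_o·A) = 1/(21.7×7.55) = 0.006104 K/W
R_total = 0.4363 K/W
Q = ΔT / R_total = 964 / 0.4363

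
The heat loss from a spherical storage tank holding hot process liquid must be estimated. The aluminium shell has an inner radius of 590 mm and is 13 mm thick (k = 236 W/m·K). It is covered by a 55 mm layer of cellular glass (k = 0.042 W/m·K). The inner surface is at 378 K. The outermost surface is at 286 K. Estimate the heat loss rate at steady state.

Each spherical layer contributes R = (1/r_i − 1/r_o)/(4πk):
R_aluminium shell = (1/0.59 − 1/0.603)/(4π×236) = 1.232×10^-5 K/W
R_cellular glass = (1/0.603 − 1/0.658)/(4π×0.042) = 0.2626 K/W
R_total = 0.2627 K/W
Q = ΔT/R_total = 92/0.2627

Q ≈ 350 W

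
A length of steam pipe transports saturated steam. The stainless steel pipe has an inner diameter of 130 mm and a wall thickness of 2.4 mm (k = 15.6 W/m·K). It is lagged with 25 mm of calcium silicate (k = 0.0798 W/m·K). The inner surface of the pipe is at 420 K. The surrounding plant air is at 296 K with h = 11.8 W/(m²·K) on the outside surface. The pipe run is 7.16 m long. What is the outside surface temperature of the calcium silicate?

T ≈ 319 K

Cylindrical conduction, so R = ln(r₂/r₁)/(2πkL) per layer, in series:
R_stainless steel pipe wall = ln(67.4/65)/(2π×15.6×7.16) = 5.166×10^-5 K/W
R_calcium silicate = ln(92.4/67.4)/(2π×0.0798×7.16) = 0.08788 K/W
R_outer film = 1/(h_o·2πr_oL) = 1/(11.8×2π×0.0924×7.16) = 0.02039 K/W
R_total = 0.1083 K/W
Q = ΔT/R_total = 124/0.1083
Q = 1140 W
T_interface = T_inner − Q·ΣR(inner→interface) = 420 − 1140×0.08793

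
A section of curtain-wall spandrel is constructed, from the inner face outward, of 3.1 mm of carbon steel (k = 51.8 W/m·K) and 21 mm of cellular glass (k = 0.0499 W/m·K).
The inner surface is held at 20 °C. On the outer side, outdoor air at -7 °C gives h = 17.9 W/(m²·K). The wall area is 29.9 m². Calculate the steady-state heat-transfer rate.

Q ≈ 1690 W

Using the resistance-network approach (series):
R_carbon steel = L/(kA) = 0.0031/(51.8×29.9) = 2.002×10^-6 K/W
R_cellular glass = L/(kA) = 0.021/(0.0499×29.9) = 0.01407 K/W
R_outer film = 1/(h_o·A) = 1/(17.9×29.9) = 0.001868 K/W
R_total = 0.01595 K/W
Q = ΔT / R_total = 27 / 0.01595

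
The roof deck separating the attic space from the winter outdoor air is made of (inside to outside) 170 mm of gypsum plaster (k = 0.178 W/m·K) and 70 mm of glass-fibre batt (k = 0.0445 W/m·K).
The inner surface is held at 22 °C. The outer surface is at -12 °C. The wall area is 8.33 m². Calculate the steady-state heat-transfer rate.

Q ≈ 112 W

Series thermal resistances:
R_gypsum plaster = L/(kA) = 0.17/(0.178×8.33) = 0.1147 K/W
R_glass-fibre batt = L/(kA) = 0.07/(0.0445×8.33) = 0.1888 K/W
R_total = 0.3035 K/W
Q = ΔT / R_total = 34 / 0.3035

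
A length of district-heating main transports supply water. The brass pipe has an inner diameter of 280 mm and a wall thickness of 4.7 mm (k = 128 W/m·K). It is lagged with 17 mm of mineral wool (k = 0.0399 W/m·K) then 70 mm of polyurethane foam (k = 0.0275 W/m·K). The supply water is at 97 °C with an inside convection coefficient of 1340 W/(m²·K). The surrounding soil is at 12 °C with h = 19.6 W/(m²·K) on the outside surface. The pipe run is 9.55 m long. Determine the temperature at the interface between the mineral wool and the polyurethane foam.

T ≈ 82.3 °C

Per-layer cylindrical resistances, series-summed:
R_inner film = 1/(h_i·2πr₁L) = 1/(1340×2π×0.14×9.55) = 8.883×10^-5 K/W
R_brass pipe wall = ln(144.7/140)/(2π×128×9.55) = 4.299×10^-6 K/W
R_mineral wool = ln(161.7/144.7)/(2π×0.0399×9.55) = 0.0464 K/W
R_polyurethane foam = ln(231.7/161.7)/(2π×0.0275×9.55) = 0.218 K/W
R_outer film = 1/(h_o·2πr_oL) = 1/(19.6×2π×0.2317×9.55) = 0.00367 K/W
R_total = 0.2681 K/W
Q = ΔT/R_total = 85/0.2681
Q = 317 W
T_interface = T_inner − Q·ΣR(inner→interface) = 97 − 317×0.04649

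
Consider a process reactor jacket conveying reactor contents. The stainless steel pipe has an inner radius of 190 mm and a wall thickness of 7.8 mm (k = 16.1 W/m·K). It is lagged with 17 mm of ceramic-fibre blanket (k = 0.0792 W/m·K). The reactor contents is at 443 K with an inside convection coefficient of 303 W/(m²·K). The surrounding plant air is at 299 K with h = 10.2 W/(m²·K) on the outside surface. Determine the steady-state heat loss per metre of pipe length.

Radial resistances (cylindrical: R_cond = ln(r_o/r_i)/(2πkL), R_conv = 1/(h·2πrL)):
R_inner film = 1/(h_i·2πr₁L) = 1/(303×2π×0.19×1) = 0.002765 K/W
R_stainless steel pipe wall = ln(197.8/190)/(2π×16.1×1) = 3.977×10^-4 K/W
R_ceramic-fibre blanket = ln(214.8/197.8)/(2π×0.0792×1) = 0.1657 K/W
R_outer film = 1/(h_o·2πr_oL) = 1/(10.2×2π×0.2148×1) = 0.07264 K/W
R_total = 0.2415 K/W
Q = ΔT/R_total = 144/0.2415

q′ ≈ 596 W/m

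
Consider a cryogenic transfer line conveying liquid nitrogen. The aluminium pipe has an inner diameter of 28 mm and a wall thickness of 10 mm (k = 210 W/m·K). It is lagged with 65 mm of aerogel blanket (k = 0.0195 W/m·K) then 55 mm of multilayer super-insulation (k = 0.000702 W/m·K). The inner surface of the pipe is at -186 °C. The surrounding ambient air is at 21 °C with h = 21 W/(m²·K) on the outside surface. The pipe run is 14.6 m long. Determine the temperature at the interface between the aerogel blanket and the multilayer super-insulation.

Per-layer cylindrical resistances, series-summed:
R_aluminium pipe wall = ln(24/14)/(2π×210×14.6) = 2.798×10^-5 K/W
R_aerogel blanket = ln(89/24)/(2π×0.0195×14.6) = 0.7327 K/W
R_multilayer super-insulation = ln(144/89)/(2π×0.000702×14.6) = 7.472 K/W
R_outer film = 1/(h_o·2πr_oL) = 1/(21×2π×0.144×14.6) = 0.003605 K/W
R_total = 8.208 K/W
Q = ΔT/R_total = 207/8.208
Q = 25.2 W
T_interface = T_inner + Q·ΣR(inner→interface) = -186 + 25.2×0.7327

T ≈ -168 °C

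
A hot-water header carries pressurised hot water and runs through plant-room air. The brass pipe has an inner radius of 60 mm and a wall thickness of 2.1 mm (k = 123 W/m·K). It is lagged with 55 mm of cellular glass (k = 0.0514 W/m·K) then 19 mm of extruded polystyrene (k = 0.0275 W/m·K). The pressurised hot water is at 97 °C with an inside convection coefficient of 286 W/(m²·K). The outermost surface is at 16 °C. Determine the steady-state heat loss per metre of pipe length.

For a radial system each layer contributes R = ln(r_out/r_in)/(2πkL); films add R = 1/(hA).
R_inner film = 1/(h_i·2πr₁L) = 1/(286×2π×0.06×1) = 0.009275 K/W
R_brass pipe wall = ln(62.1/60)/(2π×123×1) = 4.451×10^-5 K/W
R_cellular glass = ln(117.1/62.1)/(2π×0.0514×1) = 1.964 K/W
R_extruded polystyrene = ln(136.1/117.1)/(2π×0.0275×1) = 0.8702 K/W
R_total = 2.844 K/W
Q = ΔT/R_total = 81/2.844

q′ ≈ 28.5 W/m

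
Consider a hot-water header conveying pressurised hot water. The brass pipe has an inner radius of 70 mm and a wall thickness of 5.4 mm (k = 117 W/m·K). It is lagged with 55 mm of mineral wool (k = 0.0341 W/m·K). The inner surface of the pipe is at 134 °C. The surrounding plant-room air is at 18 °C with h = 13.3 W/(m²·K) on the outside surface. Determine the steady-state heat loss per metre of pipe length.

q′ ≈ 43.8 W/m

Cylindrical conduction, so R = ln(r₂/r₁)/(2πkL) per layer, in series:
R_brass pipe wall = ln(75.4/70)/(2π×117×1) = 1.011×10^-4 K/W
R_mineral wool = ln(130.4/75.4)/(2π×0.0341×1) = 2.557 K/W
R_outer film = 1/(h_o·2πr_oL) = 1/(13.3×2π×0.1304×1) = 0.09177 K/W
R_total = 2.649 K/W
Q = ΔT/R_total = 116/2.649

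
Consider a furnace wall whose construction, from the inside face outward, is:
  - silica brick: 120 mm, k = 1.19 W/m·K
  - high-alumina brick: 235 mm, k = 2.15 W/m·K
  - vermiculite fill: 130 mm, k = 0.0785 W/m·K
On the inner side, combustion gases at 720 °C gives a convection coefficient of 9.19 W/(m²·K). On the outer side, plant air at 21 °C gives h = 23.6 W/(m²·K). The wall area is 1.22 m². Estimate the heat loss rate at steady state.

Treating each layer as a thermal resistance in series:
R_inner film = 1/(h_i·A) = 1/(9.19×1.22) = 0.08919 K/W
R_silica brick = L/(kA) = 0.12/(1.19×1.22) = 0.08266 K/W
R_high-alumina brick = L/(kA) = 0.235/(2.15×1.22) = 0.08959 K/W
R_vermiculite fill = L/(kA) = 0.13/(0.0785×1.22) = 1.357 K/W
R_outer film = 1/(h_o·A) = 1/(23.6×1.22) = 0.03473 K/W
R_total = 1.654 K/W
Q = ΔT / R_total = 699 / 1.654

Q ≈ 423 W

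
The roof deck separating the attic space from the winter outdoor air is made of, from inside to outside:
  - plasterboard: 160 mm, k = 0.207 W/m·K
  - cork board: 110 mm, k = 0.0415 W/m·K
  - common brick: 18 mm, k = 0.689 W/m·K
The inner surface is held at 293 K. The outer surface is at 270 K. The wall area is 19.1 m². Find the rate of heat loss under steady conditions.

Q ≈ 127 W

Treating each layer as a thermal resistance in series:
R_plasterboard = L/(kA) = 0.16/(0.207×19.1) = 0.04047 K/W
R_cork board = L/(kA) = 0.11/(0.0415×19.1) = 0.1388 K/W
R_common brick = L/(kA) = 0.018/(0.689×19.1) = 0.001368 K/W
R_total = 0.1806 K/W
Q = ΔT / R_total = 23 / 0.1806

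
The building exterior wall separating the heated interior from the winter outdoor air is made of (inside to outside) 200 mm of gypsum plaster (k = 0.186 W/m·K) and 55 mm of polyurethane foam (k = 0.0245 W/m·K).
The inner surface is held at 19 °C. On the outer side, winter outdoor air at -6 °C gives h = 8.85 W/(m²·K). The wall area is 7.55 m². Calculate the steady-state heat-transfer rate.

Model the wall as resistances in series:
R_gypsum plaster = L/(kA) = 0.2/(0.186×7.55) = 0.1424 K/W
R_polyurethane foam = L/(kA) = 0.055/(0.0245×7.55) = 0.2973 K/W
R_outer film = 1/(h_o·A) = 1/(8.85×7.55) = 0.01497 K/W
R_total = 0.4547 K/W
Q = ΔT / R_total = 25 / 0.4547

Q ≈ 55 W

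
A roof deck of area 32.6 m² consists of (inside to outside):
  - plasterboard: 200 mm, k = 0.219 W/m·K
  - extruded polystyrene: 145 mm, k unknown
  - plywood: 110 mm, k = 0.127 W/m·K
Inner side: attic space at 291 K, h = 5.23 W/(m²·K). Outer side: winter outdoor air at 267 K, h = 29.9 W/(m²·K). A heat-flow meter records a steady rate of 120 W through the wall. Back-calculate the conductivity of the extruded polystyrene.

k ≈ 0.0321 W/(m·K)

Thermal resistances in series:
R_inner film = 1/(h_i·A) = 1/(5.23×32.6) = 0.005865 K/W
R_plasterboard = L/(kA) = 0.2/(0.219×32.6) = 0.02801 K/W
R_plywood = L/(kA) = 0.11/(0.127×32.6) = 0.02657 K/W
R_outer film = 1/(h_o·A) = 1/(29.9×32.6) = 0.001026 K/W
Sum of known resistances R_other = 0.06147 K/W
Total R = ΔT/Q = 24/120 = 0.2 K/W
R_extruded polystyrene = R_total − R_other = 0.1385 K/W
k = L/(R·A) = 0.145/(0.1385×32.6)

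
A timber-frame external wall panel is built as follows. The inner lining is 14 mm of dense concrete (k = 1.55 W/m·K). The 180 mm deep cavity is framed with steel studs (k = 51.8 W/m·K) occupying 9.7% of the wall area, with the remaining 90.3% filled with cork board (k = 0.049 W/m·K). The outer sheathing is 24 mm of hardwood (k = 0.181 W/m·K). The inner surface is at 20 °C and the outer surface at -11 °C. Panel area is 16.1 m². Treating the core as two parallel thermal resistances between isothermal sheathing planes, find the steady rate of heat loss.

Q ≈ 2820 W

Sheathing layers in series; stud and cavity paths in parallel between them.
R_inner = 0.014/(1.55×16.1) = 5.61×10^-4 K/W
R_stud  = 0.18/(51.8×0.097×16.1) = 0.002225 K/W
R_cav   = 0.18/(0.049×0.903×16.1) = 0.2527 K/W
1/R_core = 1/R_stud + 1/R_cav → R_core = 0.002206 K/W
R_outer = 0.024/(0.181×16.1) = 0.008236 K/W
R_total = 0.011 K/W
Q = ΔT/R_total = 31/0.011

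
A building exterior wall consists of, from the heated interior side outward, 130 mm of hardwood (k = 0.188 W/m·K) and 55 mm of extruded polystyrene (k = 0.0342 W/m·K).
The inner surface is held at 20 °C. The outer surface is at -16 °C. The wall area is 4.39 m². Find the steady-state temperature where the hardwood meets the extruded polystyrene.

Model the wall as resistances in series:
R_hardwood = L/(kA) = 0.13/(0.188×4.39) = 0.1575 K/W
R_extruded polystyrene = L/(kA) = 0.055/(0.0342×4.39) = 0.3663 K/W
R_total = 0.5238 K/W;  Q = ΔT/R_total = 36/0.5238 = 68.72 W
T_interface = T_inner − Q·ΣR(inner→interface) = 20 − 68.7×0.1575

T ≈ 9.18 °C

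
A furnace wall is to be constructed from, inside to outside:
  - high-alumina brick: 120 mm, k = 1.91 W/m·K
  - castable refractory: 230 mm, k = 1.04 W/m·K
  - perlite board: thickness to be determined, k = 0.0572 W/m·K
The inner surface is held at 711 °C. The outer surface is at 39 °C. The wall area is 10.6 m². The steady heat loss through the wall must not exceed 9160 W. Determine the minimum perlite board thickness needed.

Using the resistance-network approach (series):
R_high-alumina brick = L/(kA) = 0.12/(1.91×10.6) = 0.005927 K/W
R_castable refractory = L/(kA) = 0.23/(1.04×10.6) = 0.02086 K/W
Sum of the known resistances R_other = 0.02679 K/W
Required total resistance R_tot = ΔT/Q_allow = 672/9160 = 0.07336 K/W
R_perlite board = R_tot − R_other = 0.04657 K/W
L = R·k·A = 0.04657×0.0572×10.6

L ≈ 28.2 mm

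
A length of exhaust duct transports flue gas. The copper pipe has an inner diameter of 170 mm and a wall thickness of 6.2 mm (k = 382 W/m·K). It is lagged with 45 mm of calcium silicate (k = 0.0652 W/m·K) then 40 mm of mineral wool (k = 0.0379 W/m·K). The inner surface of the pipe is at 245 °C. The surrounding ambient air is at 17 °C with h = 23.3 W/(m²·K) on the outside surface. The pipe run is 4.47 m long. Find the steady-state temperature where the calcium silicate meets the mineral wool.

Treating each annulus and film as a series resistance:
R_copper pipe wall = ln(91.2/85)/(2π×382×4.47) = 6.562×10^-6 K/W
R_calcium silicate = ln(136.2/91.2)/(2π×0.0652×4.47) = 0.219 K/W
R_mineral wool = ln(176.2/136.2)/(2π×0.0379×4.47) = 0.2419 K/W
R_outer film = 1/(h_o·2πr_oL) = 1/(23.3×2π×0.1762×4.47) = 0.008673 K/W
R_total = 0.4696 K/W
Q = ΔT/R_total = 228/0.4696
Q = 486 W
T_interface = T_inner − Q·ΣR(inner→interface) = 245 − 486×0.219

T ≈ 139 °C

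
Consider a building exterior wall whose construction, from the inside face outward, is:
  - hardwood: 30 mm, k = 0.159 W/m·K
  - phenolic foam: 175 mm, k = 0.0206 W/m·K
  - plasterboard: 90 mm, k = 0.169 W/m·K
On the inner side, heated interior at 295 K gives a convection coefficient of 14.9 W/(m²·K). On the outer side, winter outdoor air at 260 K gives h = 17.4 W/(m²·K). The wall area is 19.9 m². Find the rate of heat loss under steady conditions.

Treating each layer as a thermal resistance in series:
R_inner film = 1/(h_i·A) = 1/(14.9×19.9) = 0.003373 K/W
R_hardwood = L/(kA) = 0.03/(0.159×19.9) = 0.009481 K/W
R_phenolic foam = L/(kA) = 0.175/(0.0206×19.9) = 0.4269 K/W
R_plasterboard = L/(kA) = 0.09/(0.169×19.9) = 0.02676 K/W
R_outer film = 1/(h_o·A) = 1/(17.4×19.9) = 0.002888 K/W
R_total = 0.4694 K/W
Q = ΔT / R_total = 35 / 0.4694

Q ≈ 74.6 W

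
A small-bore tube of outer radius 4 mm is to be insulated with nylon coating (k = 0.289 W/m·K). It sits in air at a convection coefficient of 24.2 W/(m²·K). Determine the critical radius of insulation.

r_cr ≈ 11.9 mm

For a cylinder r_cr = k/h = 0.289/24.2
r_cr = 11.9 mm; since the bare radius (4 mm) is below r_cr, adding a thin layer of insulation will *increase* heat loss.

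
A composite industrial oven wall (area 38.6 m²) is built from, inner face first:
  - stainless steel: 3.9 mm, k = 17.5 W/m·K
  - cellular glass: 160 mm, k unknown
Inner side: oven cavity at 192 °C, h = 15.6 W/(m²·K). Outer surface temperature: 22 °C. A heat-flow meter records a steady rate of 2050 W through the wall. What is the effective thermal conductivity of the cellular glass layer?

Using the resistance-network approach (series):
R_inner film = 1/(h_i·A) = 1/(15.6×38.6) = 0.001661 K/W
R_stainless steel = L/(kA) = 0.0039/(17.5×38.6) = 5.774×10^-6 K/W
Sum of known resistances R_other = 0.001666 K/W
Total R = ΔT/Q = 170/2050 = 0.08293 K/W
R_cellular glass = R_total − R_other = 0.08126 K/W
k = L/(R·A) = 0.16/(0.08126×38.6)

k ≈ 0.051 W/(m·K)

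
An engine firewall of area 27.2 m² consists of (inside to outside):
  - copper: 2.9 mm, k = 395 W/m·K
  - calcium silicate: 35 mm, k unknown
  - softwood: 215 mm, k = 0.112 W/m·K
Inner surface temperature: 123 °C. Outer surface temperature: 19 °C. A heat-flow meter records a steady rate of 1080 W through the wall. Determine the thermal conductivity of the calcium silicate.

Model the wall as resistances in series:
R_copper = L/(kA) = 0.0029/(395×27.2) = 2.699×10^-7 K/W
R_softwood = L/(kA) = 0.215/(0.112×27.2) = 0.07058 K/W
Sum of known resistances R_other = 0.07058 K/W
Total R = ΔT/Q = 104/1080 = 0.0963 K/W
R_calcium silicate = R_total − R_other = 0.02572 K/W
k = L/(R·A) = 0.035/(0.02572×27.2)

k ≈ 0.05 W/(m·K)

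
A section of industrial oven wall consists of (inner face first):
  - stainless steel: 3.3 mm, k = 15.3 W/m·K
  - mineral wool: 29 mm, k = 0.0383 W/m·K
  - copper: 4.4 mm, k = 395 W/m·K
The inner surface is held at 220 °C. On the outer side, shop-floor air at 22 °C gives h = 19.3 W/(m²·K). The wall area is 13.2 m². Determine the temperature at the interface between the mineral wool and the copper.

T ≈ 34.7 °C

Using the resistance-network approach (series):
R_stainless steel = L/(kA) = 0.0033/(15.3×13.2) = 1.634×10^-5 K/W
R_mineral wool = L/(kA) = 0.029/(0.0383×13.2) = 0.05736 K/W
R_copper = L/(kA) = 0.0044/(395×13.2) = 8.439×10^-7 K/W
R_outer film = 1/(h_o·A) = 1/(19.3×13.2) = 0.003925 K/W
R_total = 0.0613 K/W;  Q = ΔT/R_total = 198/0.0613 = 3230 W
T_interface = T_inner − Q·ΣR(inner→interface) = 220 − 3230×0.05738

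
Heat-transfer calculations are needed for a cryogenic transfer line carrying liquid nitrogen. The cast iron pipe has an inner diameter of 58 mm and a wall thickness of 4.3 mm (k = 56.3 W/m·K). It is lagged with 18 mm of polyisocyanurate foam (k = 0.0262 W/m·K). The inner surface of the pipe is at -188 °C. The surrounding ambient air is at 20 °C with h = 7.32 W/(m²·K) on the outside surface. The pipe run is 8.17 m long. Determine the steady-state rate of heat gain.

Treating each annulus and film as a series resistance:
R_cast iron pipe wall = ln(33.3/29)/(2π×56.3×8.17) = 4.784×10^-5 K/W
R_polyisocyanurate foam = ln(51.3/33.3)/(2π×0.0262×8.17) = 0.3213 K/W
R_outer film = 1/(h_o·2πr_oL) = 1/(7.32×2π×0.0513×8.17) = 0.05188 K/W
R_total = 0.3732 K/W
Q = ΔT/R_total = 208/0.3732

Q ≈ 557 W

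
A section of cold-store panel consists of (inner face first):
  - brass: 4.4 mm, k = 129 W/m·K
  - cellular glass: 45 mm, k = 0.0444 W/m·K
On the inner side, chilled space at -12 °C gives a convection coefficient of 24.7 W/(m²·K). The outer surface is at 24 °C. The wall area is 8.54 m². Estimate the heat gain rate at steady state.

Q ≈ 292 W

Thermal resistances in series:
R_inner film = 1/(h_i·A) = 1/(24.7×8.54) = 0.004741 K/W
R_brass = L/(kA) = 0.0044/(129×8.54) = 3.994×10^-6 K/W
R_cellular glass = L/(kA) = 0.045/(0.0444×8.54) = 0.1187 K/W
R_total = 0.1234 K/W
Q = ΔT / R_total = 36 / 0.1234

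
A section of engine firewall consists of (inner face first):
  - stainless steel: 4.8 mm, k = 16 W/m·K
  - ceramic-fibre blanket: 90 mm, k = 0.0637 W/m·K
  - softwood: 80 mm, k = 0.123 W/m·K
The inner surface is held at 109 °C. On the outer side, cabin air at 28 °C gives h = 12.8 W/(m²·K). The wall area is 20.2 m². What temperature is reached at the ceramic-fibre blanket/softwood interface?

T ≈ 55.6 °C

Thermal resistances in series:
R_stainless steel = L/(kA) = 0.0048/(16×20.2) = 1.485×10^-5 K/W
R_ceramic-fibre blanket = L/(kA) = 0.09/(0.0637×20.2) = 0.06994 K/W
R_softwood = L/(kA) = 0.08/(0.123×20.2) = 0.0322 K/W
R_outer film = 1/(h_o·A) = 1/(12.8×20.2) = 0.003868 K/W
R_total = 0.106 K/W;  Q = ΔT/R_total = 81/0.106 = 764 W
T_interface = T_inner − Q·ΣR(inner→interface) = 109 − 764×0.06996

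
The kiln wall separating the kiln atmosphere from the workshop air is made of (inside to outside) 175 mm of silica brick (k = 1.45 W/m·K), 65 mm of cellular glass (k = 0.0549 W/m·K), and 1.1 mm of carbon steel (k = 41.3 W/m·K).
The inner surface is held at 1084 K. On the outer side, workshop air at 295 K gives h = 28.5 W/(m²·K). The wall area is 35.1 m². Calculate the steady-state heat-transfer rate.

Treating each layer as a thermal resistance in series:
R_silica brick = L/(kA) = 0.175/(1.45×35.1) = 0.003438 K/W
R_cellular glass = L/(kA) = 0.065/(0.0549×35.1) = 0.03373 K/W
R_carbon steel = L/(kA) = 0.0011/(41.3×35.1) = 7.588×10^-7 K/W
R_outer film = 1/(h_o·A) = 1/(28.5×35.1) = 9.997×10^-4 K/W
R_total = 0.03817 K/W
Q = ΔT / R_total = 789 / 0.03817

Q ≈ 20700 W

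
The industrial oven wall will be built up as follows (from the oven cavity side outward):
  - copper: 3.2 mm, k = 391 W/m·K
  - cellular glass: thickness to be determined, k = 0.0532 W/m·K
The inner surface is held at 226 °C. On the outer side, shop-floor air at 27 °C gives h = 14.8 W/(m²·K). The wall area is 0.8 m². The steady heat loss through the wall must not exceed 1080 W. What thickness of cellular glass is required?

Thermal resistances in series:
R_copper = L/(kA) = 0.0032/(391×0.8) = 1.023×10^-5 K/W
R_outer film = 1/(h_o·A) = 1/(14.8×0.8) = 0.08446 K/W
Sum of the known resistances R_other = 0.08447 K/W
Required total resistance R_tot = ΔT/Q_allow = 199/1080 = 0.1843 K/W
R_cellular glass = R_tot − R_other = 0.09979 K/W
L = R·k·A = 0.09979×0.0532×0.8

L ≈ 4.25 mm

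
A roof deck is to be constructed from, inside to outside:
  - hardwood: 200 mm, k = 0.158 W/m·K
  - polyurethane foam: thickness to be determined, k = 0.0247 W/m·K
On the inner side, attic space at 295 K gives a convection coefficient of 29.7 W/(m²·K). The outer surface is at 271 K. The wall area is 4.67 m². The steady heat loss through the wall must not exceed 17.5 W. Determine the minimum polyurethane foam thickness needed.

Using the resistance-network approach (series):
R_inner film = 1/(h_i·A) = 1/(29.7×4.67) = 0.00721 K/W
R_hardwood = L/(kA) = 0.2/(0.158×4.67) = 0.2711 K/W
Sum of the known resistances R_other = 0.2783 K/W
Required total resistance R_tot = ΔT/Q_allow = 24/17.5 = 1.371 K/W
R_polyurethane foam = R_tot − R_other = 1.093 K/W
L = R·k·A = 1.093×0.0247×4.67

L ≈ 126 mm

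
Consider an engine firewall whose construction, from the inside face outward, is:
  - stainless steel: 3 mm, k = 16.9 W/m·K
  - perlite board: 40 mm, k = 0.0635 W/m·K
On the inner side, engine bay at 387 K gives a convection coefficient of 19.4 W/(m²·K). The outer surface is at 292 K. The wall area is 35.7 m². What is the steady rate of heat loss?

Q ≈ 4980 W

Treating each layer as a thermal resistance in series:
R_inner film = 1/(h_i·A) = 1/(19.4×35.7) = 0.001444 K/W
R_stainless steel = L/(kA) = 0.003/(16.9×35.7) = 4.972×10^-6 K/W
R_perlite board = L/(kA) = 0.04/(0.0635×35.7) = 0.01764 K/W
R_total = 0.01909 K/W
Q = ΔT / R_total = 95 / 0.01909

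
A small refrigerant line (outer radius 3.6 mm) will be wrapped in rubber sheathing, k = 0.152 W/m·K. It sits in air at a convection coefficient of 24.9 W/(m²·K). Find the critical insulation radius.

For a cylinder r_cr = k/h = 0.152/24.9
r_cr = 6.1 mm; since the bare radius (3.6 mm) is below r_cr, adding a thin layer of insulation will *increase* heat loss.

r_cr ≈ 6.1 mm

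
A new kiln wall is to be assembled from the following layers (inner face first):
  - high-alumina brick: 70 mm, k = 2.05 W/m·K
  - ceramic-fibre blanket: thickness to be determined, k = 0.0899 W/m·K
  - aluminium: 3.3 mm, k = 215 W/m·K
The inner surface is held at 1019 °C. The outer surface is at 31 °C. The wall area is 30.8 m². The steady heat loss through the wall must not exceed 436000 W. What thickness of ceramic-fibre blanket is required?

L ≈ 3.2 mm

Series thermal resistances:
R_high-alumina brick = L/(kA) = 0.07/(2.05×30.8) = 0.001109 K/W
R_aluminium = L/(kA) = 0.0033/(215×30.8) = 4.983×10^-7 K/W
Sum of the known resistances R_other = 0.001109 K/W
Required total resistance R_tot = ΔT/Q_allow = 988/436000 = 0.002266 K/W
R_ceramic-fibre blanket = R_tot − R_other = 0.001157 K/W
L = R·k·A = 0.001157×0.0899×30.8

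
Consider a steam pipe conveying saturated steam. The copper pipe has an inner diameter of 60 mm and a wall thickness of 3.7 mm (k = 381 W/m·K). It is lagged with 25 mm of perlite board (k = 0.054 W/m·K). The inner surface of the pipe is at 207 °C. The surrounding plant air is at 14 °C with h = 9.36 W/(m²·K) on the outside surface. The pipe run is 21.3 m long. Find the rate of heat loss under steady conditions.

Q ≈ 2140 W

Per-layer cylindrical resistances, series-summed:
R_copper pipe wall = ln(33.7/30)/(2π×381×21.3) = 2.281×10^-6 K/W
R_perlite board = ln(58.7/33.7)/(2π×0.054×21.3) = 0.07679 K/W
R_outer film = 1/(h_o·2πr_oL) = 1/(9.36×2π×0.0587×21.3) = 0.0136 K/W
R_total = 0.09039 K/W
Q = ΔT/R_total = 193/0.09039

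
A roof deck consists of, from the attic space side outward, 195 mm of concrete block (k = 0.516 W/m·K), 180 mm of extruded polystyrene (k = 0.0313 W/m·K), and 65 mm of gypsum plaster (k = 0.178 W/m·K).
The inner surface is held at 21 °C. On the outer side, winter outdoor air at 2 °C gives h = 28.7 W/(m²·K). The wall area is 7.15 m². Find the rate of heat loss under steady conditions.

Model the wall as resistances in series:
R_concrete block = L/(kA) = 0.195/(0.516×7.15) = 0.05285 K/W
R_extruded polystyrene = L/(kA) = 0.18/(0.0313×7.15) = 0.8043 K/W
R_gypsum plaster = L/(kA) = 0.065/(0.178×7.15) = 0.05107 K/W
R_outer film = 1/(h_o·A) = 1/(28.7×7.15) = 0.004873 K/W
R_total = 0.9131 K/W
Q = ΔT / R_total = 19 / 0.9131

Q ≈ 20.8 W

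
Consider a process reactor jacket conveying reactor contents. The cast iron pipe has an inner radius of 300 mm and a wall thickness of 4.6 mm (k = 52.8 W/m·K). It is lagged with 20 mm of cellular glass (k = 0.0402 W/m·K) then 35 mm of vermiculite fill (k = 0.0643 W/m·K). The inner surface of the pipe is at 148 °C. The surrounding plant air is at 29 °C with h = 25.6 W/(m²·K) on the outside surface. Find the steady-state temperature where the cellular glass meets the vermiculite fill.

T ≈ 90.7 °C

Treating each annulus and film as a series resistance:
R_cast iron pipe wall = ln(304.6/300)/(2π×52.8×1) = 4.587×10^-5 K/W
R_cellular glass = ln(324.6/304.6)/(2π×0.0402×1) = 0.2518 K/W
R_vermiculite fill = ln(359.6/324.6)/(2π×0.0643×1) = 0.2535 K/W
R_outer film = 1/(h_o·2πr_oL) = 1/(25.6×2π×0.3596×1) = 0.01729 K/W
R_total = 0.5226 K/W
Q = ΔT/R_total = 119/0.5226
Q = 228 W/m
T_interface = T_inner − Q·ΣR(inner→interface) = 148 − 228×0.2518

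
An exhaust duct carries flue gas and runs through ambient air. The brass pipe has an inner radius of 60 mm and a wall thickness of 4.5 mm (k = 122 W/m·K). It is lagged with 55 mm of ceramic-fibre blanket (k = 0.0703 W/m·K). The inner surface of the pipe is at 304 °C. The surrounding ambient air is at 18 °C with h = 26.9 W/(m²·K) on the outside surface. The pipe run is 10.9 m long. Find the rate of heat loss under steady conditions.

Q ≈ 2160 W

For a radial system each layer contributes R = ln(r_out/r_in)/(2πkL); films add R = 1/(hA).
R_brass pipe wall = ln(64.5/60)/(2π×122×10.9) = 8.656×10^-6 K/W
R_ceramic-fibre blanket = ln(119.5/64.5)/(2π×0.0703×10.9) = 0.1281 K/W
R_outer film = 1/(h_o·2πr_oL) = 1/(26.9×2π×0.1195×10.9) = 0.004542 K/W
R_total = 0.1326 K/W
Q = ΔT/R_total = 286/0.1326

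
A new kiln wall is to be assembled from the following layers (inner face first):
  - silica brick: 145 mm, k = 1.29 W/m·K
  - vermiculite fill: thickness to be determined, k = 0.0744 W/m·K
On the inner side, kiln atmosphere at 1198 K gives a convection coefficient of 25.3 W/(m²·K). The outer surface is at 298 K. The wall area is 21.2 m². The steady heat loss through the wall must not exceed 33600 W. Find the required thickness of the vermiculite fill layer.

L ≈ 30.9 mm

Series thermal resistances:
R_inner film = 1/(h_i·A) = 1/(25.3×21.2) = 0.001864 K/W
R_silica brick = L/(kA) = 0.145/(1.29×21.2) = 0.005302 K/W
Sum of the known resistances R_other = 0.007166 K/W
Required total resistance R_tot = ΔT/Q_allow = 900/33600 = 0.02679 K/W
R_vermiculite fill = R_tot − R_other = 0.01962 K/W
L = R·k·A = 0.01962×0.0744×21.2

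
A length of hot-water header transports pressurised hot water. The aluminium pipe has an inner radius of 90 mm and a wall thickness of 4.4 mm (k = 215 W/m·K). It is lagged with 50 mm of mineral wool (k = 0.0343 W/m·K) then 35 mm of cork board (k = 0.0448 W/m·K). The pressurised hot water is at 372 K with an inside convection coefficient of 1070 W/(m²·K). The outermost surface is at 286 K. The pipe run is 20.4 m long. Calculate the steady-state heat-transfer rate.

Treating each annulus and film as a series resistance:
R_inner film = 1/(h_i·2πr₁L) = 1/(1070×2π×0.09×20.4) = 8.101×10^-5 K/W
R_aluminium pipe wall = ln(94.4/90)/(2π×215×20.4) = 1.732×10^-6 K/W
R_mineral wool = ln(144.4/94.4)/(2π×0.0343×20.4) = 0.09668 K/W
R_cork board = ln(179.4/144.4)/(2π×0.0448×20.4) = 0.03779 K/W
R_total = 0.1346 K/W
Q = ΔT/R_total = 86/0.1346

Q ≈ 639 W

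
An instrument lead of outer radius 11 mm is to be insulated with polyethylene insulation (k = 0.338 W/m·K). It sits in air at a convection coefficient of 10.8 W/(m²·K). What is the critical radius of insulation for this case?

r_cr ≈ 31.3 mm

For a cylinder r_cr = k/h = 0.338/10.8
r_cr = 31.3 mm; since the bare radius (11 mm) is below r_cr, adding a thin layer of insulation will *increase* heat loss.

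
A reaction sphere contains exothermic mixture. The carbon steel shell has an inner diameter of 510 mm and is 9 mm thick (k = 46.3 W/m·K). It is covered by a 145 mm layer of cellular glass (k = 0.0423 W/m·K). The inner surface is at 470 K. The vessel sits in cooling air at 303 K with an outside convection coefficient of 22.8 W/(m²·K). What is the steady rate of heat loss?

Each spherical layer contributes R = (1/r_i − 1/r_o)/(4πk):
R_carbon steel shell = (1/0.255 − 1/0.264)/(4π×46.3) = 2.298×10^-4 K/W
R_cellular glass = (1/0.264 − 1/0.409)/(4π×0.0423) = 2.526 K/W
R_outer film = 1/(h·4πr_o²) = 1/(22.8×4π×0.409²) = 0.02086 K/W
R_total = 2.547 K/W
Q = ΔT/R_total = 167/2.547

Q ≈ 65.6 W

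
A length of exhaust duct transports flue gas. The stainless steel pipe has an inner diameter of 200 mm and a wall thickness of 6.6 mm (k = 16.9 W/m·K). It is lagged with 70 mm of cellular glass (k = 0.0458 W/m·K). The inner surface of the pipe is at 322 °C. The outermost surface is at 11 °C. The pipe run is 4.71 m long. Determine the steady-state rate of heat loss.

Q ≈ 835 W

Per-layer cylindrical resistances, series-summed:
R_stainless steel pipe wall = ln(106.6/100)/(2π×16.9×4.71) = 1.278×10^-4 K/W
R_cellular glass = ln(176.6/106.6)/(2π×0.0458×4.71) = 0.3724 K/W
R_total = 0.3726 K/W
Q = ΔT/R_total = 311/0.3726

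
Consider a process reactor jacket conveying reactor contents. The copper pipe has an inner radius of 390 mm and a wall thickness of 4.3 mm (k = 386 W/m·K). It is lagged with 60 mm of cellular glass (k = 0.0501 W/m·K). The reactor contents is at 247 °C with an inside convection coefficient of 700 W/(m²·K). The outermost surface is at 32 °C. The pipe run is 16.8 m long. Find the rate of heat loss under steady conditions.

Q ≈ 8020 W

For a radial system each layer contributes R = ln(r_out/r_in)/(2πkL); films add R = 1/(hA).
R_inner film = 1/(h_i·2πr₁L) = 1/(700×2π×0.39×16.8) = 3.47×10^-5 K/W
R_copper pipe wall = ln(394.3/390)/(2π×386×16.8) = 2.691×10^-7 K/W
R_cellular glass = ln(454.3/394.3)/(2π×0.0501×16.8) = 0.02678 K/W
R_total = 0.02682 K/W
Q = ΔT/R_total = 215/0.02682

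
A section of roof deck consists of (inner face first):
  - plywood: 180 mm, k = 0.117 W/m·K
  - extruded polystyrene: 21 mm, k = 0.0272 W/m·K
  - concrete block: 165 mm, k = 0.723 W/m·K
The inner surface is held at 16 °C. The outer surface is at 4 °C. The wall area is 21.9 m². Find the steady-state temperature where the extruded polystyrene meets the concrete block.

Series thermal resistances:
R_plywood = L/(kA) = 0.18/(0.117×21.9) = 0.07025 K/W
R_extruded polystyrene = L/(kA) = 0.021/(0.0272×21.9) = 0.03525 K/W
R_concrete block = L/(kA) = 0.165/(0.723×21.9) = 0.01042 K/W
R_total = 0.1159 K/W;  Q = ΔT/R_total = 12/0.1159 = 103.5 W
T_interface = T_inner − Q·ΣR(inner→interface) = 16 − 104×0.1055

T ≈ 5.08 °C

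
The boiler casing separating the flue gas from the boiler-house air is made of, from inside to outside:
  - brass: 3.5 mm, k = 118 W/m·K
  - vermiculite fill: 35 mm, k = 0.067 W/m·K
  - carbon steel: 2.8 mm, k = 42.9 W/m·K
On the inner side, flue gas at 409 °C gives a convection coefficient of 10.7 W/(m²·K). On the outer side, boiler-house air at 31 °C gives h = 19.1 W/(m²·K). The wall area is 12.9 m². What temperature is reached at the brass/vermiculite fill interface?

T ≈ 356 °C

Model the wall as resistances in series:
R_inner film = 1/(h_i·A) = 1/(10.7×12.9) = 0.007245 K/W
R_brass = L/(kA) = 0.0035/(118×12.9) = 2.299×10^-6 K/W
R_vermiculite fill = L/(kA) = 0.035/(0.067×12.9) = 0.0405 K/W
R_carbon steel = L/(kA) = 0.0028/(42.9×12.9) = 5.06×10^-6 K/W
R_outer film = 1/(h_o·A) = 1/(19.1×12.9) = 0.004059 K/W
R_total = 0.05181 K/W;  Q = ΔT/R_total = 378/0.05181 = 7296 W
T_interface = T_inner − Q·ΣR(inner→interface) = 409 − 7300×0.007247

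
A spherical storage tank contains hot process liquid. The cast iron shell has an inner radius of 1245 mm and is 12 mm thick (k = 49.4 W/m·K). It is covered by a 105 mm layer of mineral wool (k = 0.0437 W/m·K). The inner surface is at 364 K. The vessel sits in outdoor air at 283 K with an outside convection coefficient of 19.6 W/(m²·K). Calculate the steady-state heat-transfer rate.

Q ≈ 711 W

Each spherical layer contributes R = (1/r_i − 1/r_o)/(4πk):
R_cast iron shell = (1/1.245 − 1/1.257)/(4π×49.4) = 1.235×10^-5 K/W
R_mineral wool = (1/1.257 − 1/1.362)/(4π×0.0437) = 0.1117 K/W
R_outer film = 1/(h·4πr_o²) = 1/(19.6×4π×1.362²) = 0.002189 K/W
R_total = 0.1139 K/W
Q = ΔT/R_total = 81/0.1139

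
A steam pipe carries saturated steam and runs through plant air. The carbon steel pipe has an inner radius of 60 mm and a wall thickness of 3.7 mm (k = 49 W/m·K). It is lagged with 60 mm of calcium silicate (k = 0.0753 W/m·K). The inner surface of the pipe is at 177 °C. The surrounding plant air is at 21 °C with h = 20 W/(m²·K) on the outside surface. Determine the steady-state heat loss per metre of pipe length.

q′ ≈ 106 W/m

Treating each annulus and film as a series resistance:
R_carbon steel pipe wall = ln(63.7/60)/(2π×49×1) = 1.944×10^-4 K/W
R_calcium silicate = ln(123.7/63.7)/(2π×0.0753×1) = 1.403 K/W
R_outer film = 1/(h_o·2πr_oL) = 1/(20×2π×0.1237×1) = 0.06433 K/W
R_total = 1.467 K/W
Q = ΔT/R_total = 156/1.467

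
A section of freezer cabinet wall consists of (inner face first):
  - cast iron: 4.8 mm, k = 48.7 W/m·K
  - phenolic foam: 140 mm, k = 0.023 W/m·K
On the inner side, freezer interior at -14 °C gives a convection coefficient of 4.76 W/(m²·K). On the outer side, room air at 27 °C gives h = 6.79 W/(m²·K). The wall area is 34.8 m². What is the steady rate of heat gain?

Q ≈ 221 W

Model the wall as resistances in series:
R_inner film = 1/(h_i·A) = 1/(4.76×34.8) = 0.006037 K/W
R_cast iron = L/(kA) = 0.0048/(48.7×34.8) = 2.832×10^-6 K/W
R_phenolic foam = L/(kA) = 0.14/(0.023×34.8) = 0.1749 K/W
R_outer film = 1/(h_o·A) = 1/(6.79×34.8) = 0.004232 K/W
R_total = 0.1852 K/W
Q = ΔT / R_total = 41 / 0.1852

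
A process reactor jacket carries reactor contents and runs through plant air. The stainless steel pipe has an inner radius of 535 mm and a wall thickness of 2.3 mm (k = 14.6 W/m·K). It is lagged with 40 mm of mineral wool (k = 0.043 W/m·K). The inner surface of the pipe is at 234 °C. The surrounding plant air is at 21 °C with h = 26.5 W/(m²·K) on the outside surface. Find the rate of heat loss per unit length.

q′ ≈ 771 W/m

For a radial system each layer contributes R = ln(r_out/r_in)/(2πkL); films add R = 1/(hA).
R_stainless steel pipe wall = ln(537.3/535)/(2π×14.6×1) = 4.676×10^-5 K/W
R_mineral wool = ln(577.3/537.3)/(2π×0.043×1) = 0.2658 K/W
R_outer film = 1/(h_o·2πr_oL) = 1/(26.5×2π×0.5773×1) = 0.0104 K/W
R_total = 0.2762 K/W
Q = ΔT/R_total = 213/0.2762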